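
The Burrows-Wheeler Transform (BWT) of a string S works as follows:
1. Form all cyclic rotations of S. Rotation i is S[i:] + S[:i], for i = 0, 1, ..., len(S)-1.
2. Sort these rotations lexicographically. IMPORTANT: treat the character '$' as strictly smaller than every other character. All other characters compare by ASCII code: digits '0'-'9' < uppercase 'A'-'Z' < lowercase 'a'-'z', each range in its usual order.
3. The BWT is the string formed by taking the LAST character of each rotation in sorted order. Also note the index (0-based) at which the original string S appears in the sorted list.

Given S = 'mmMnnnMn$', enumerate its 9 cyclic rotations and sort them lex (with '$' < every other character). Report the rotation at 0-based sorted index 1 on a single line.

Answer: Mn$mmMnnn

Derivation:
All 9 rotations (rotation i = S[i:]+S[:i]):
  rot[0] = mmMnnnMn$
  rot[1] = mMnnnMn$m
  rot[2] = MnnnMn$mm
  rot[3] = nnnMn$mmM
  rot[4] = nnMn$mmMn
  rot[5] = nMn$mmMnn
  rot[6] = Mn$mmMnnn
  rot[7] = n$mmMnnnM
  rot[8] = $mmMnnnMn
Sorted (with $ < everything):
  sorted[0] = $mmMnnnMn
  sorted[1] = Mn$mmMnnn
  sorted[2] = MnnnMn$mm
  sorted[3] = mMnnnMn$m
  sorted[4] = mmMnnnMn$
  sorted[5] = n$mmMnnnM
  sorted[6] = nMn$mmMnn
  sorted[7] = nnMn$mmMn
  sorted[8] = nnnMn$mmM
sorted[1] = Mn$mmMnnn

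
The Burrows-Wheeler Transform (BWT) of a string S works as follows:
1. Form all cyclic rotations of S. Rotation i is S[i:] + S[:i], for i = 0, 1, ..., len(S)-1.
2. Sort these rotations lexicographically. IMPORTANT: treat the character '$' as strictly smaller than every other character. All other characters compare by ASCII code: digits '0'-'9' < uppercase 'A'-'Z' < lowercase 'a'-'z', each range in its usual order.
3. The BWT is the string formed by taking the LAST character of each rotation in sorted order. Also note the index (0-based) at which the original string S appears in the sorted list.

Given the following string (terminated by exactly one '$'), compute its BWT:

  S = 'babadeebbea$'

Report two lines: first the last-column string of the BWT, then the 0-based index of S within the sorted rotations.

Answer: aebb$aebabed
4

Derivation:
All 12 rotations (rotation i = S[i:]+S[:i]):
  rot[0] = babadeebbea$
  rot[1] = abadeebbea$b
  rot[2] = badeebbea$ba
  rot[3] = adeebbea$bab
  rot[4] = deebbea$baba
  rot[5] = eebbea$babad
  rot[6] = ebbea$babade
  rot[7] = bbea$babadee
  rot[8] = bea$babadeeb
  rot[9] = ea$babadeebb
  rot[10] = a$babadeebbe
  rot[11] = $babadeebbea
Sorted (with $ < everything):
  sorted[0] = $babadeebbea  (last char: 'a')
  sorted[1] = a$babadeebbe  (last char: 'e')
  sorted[2] = abadeebbea$b  (last char: 'b')
  sorted[3] = adeebbea$bab  (last char: 'b')
  sorted[4] = babadeebbea$  (last char: '$')
  sorted[5] = badeebbea$ba  (last char: 'a')
  sorted[6] = bbea$babadee  (last char: 'e')
  sorted[7] = bea$babadeeb  (last char: 'b')
  sorted[8] = deebbea$baba  (last char: 'a')
  sorted[9] = ea$babadeebb  (last char: 'b')
  sorted[10] = ebbea$babade  (last char: 'e')
  sorted[11] = eebbea$babad  (last char: 'd')
Last column: aebb$aebabed
Original string S is at sorted index 4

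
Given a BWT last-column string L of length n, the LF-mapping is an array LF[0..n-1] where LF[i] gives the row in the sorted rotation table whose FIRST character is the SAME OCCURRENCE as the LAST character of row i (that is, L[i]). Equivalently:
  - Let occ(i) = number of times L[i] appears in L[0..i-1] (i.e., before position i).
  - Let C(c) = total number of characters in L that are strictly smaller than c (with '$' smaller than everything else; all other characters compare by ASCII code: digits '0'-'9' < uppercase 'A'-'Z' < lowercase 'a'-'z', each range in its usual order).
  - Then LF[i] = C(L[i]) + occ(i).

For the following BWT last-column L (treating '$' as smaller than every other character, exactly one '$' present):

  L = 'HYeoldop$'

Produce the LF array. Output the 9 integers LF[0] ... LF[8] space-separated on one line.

Answer: 1 2 4 6 5 3 7 8 0

Derivation:
Char counts: '$':1, 'H':1, 'Y':1, 'd':1, 'e':1, 'l':1, 'o':2, 'p':1
C (first-col start): C('$')=0, C('H')=1, C('Y')=2, C('d')=3, C('e')=4, C('l')=5, C('o')=6, C('p')=8
L[0]='H': occ=0, LF[0]=C('H')+0=1+0=1
L[1]='Y': occ=0, LF[1]=C('Y')+0=2+0=2
L[2]='e': occ=0, LF[2]=C('e')+0=4+0=4
L[3]='o': occ=0, LF[3]=C('o')+0=6+0=6
L[4]='l': occ=0, LF[4]=C('l')+0=5+0=5
L[5]='d': occ=0, LF[5]=C('d')+0=3+0=3
L[6]='o': occ=1, LF[6]=C('o')+1=6+1=7
L[7]='p': occ=0, LF[7]=C('p')+0=8+0=8
L[8]='$': occ=0, LF[8]=C('$')+0=0+0=0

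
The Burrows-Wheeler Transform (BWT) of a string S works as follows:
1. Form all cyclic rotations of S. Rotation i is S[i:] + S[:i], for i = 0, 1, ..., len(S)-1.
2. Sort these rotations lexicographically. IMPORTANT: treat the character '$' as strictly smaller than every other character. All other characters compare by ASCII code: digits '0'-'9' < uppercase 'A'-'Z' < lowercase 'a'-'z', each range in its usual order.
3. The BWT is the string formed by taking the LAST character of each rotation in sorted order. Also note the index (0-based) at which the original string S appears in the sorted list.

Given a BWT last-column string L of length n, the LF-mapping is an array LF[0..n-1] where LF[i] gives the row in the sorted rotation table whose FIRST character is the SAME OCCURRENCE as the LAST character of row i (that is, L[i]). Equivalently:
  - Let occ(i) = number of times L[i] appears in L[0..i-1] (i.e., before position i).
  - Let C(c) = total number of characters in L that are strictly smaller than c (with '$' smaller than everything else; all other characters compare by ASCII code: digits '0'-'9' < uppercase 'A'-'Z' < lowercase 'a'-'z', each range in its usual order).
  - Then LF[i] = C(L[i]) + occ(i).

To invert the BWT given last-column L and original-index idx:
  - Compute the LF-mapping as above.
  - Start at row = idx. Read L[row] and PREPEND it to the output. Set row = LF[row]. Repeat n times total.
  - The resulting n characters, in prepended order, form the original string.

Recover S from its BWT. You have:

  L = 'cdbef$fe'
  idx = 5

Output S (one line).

Answer: effedbc$

Derivation:
LF mapping: 2 3 1 4 6 0 7 5
Walk LF starting at row 5, prepending L[row]:
  step 1: row=5, L[5]='$', prepend. Next row=LF[5]=0
  step 2: row=0, L[0]='c', prepend. Next row=LF[0]=2
  step 3: row=2, L[2]='b', prepend. Next row=LF[2]=1
  step 4: row=1, L[1]='d', prepend. Next row=LF[1]=3
  step 5: row=3, L[3]='e', prepend. Next row=LF[3]=4
  step 6: row=4, L[4]='f', prepend. Next row=LF[4]=6
  step 7: row=6, L[6]='f', prepend. Next row=LF[6]=7
  step 8: row=7, L[7]='e', prepend. Next row=LF[7]=5
Reversed output: effedbc$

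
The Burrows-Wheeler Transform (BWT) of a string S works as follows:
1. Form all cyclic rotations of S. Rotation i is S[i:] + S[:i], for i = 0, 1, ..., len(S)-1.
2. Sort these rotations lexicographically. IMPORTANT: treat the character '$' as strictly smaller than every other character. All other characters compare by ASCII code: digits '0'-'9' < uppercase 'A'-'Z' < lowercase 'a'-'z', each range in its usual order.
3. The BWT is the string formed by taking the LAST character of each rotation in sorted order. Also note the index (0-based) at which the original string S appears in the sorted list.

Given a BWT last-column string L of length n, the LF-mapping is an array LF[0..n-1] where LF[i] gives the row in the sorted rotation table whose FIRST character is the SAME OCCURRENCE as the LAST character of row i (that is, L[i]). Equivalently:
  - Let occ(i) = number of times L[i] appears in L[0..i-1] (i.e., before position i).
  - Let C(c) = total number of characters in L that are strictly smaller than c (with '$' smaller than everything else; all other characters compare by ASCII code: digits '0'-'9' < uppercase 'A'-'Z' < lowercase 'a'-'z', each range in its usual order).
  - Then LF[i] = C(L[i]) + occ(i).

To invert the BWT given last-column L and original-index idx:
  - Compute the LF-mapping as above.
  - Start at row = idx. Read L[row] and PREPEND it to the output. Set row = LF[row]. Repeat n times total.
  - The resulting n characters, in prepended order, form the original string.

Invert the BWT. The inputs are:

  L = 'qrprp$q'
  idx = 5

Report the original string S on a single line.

LF mapping: 3 5 1 6 2 0 4
Walk LF starting at row 5, prepending L[row]:
  step 1: row=5, L[5]='$', prepend. Next row=LF[5]=0
  step 2: row=0, L[0]='q', prepend. Next row=LF[0]=3
  step 3: row=3, L[3]='r', prepend. Next row=LF[3]=6
  step 4: row=6, L[6]='q', prepend. Next row=LF[6]=4
  step 5: row=4, L[4]='p', prepend. Next row=LF[4]=2
  step 6: row=2, L[2]='p', prepend. Next row=LF[2]=1
  step 7: row=1, L[1]='r', prepend. Next row=LF[1]=5
Reversed output: rppqrq$

Answer: rppqrq$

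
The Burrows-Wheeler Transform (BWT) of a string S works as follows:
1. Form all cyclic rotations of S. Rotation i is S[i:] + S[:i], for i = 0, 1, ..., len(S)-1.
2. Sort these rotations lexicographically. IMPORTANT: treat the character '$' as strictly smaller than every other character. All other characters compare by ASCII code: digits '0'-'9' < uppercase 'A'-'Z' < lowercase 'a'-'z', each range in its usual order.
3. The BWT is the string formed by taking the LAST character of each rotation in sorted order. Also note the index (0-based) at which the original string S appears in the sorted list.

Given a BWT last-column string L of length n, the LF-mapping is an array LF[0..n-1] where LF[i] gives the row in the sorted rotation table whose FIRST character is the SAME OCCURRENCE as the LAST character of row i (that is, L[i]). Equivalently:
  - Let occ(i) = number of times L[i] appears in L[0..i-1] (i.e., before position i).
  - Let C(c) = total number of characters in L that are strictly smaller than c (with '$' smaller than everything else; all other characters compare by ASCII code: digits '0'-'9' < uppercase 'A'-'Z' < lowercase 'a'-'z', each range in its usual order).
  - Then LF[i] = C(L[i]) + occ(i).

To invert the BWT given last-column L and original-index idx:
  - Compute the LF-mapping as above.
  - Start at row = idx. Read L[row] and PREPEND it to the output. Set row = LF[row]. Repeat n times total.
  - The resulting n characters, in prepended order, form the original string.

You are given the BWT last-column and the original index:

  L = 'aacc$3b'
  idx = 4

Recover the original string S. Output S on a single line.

Answer: bca3ca$

Derivation:
LF mapping: 2 3 5 6 0 1 4
Walk LF starting at row 4, prepending L[row]:
  step 1: row=4, L[4]='$', prepend. Next row=LF[4]=0
  step 2: row=0, L[0]='a', prepend. Next row=LF[0]=2
  step 3: row=2, L[2]='c', prepend. Next row=LF[2]=5
  step 4: row=5, L[5]='3', prepend. Next row=LF[5]=1
  step 5: row=1, L[1]='a', prepend. Next row=LF[1]=3
  step 6: row=3, L[3]='c', prepend. Next row=LF[3]=6
  step 7: row=6, L[6]='b', prepend. Next row=LF[6]=4
Reversed output: bca3ca$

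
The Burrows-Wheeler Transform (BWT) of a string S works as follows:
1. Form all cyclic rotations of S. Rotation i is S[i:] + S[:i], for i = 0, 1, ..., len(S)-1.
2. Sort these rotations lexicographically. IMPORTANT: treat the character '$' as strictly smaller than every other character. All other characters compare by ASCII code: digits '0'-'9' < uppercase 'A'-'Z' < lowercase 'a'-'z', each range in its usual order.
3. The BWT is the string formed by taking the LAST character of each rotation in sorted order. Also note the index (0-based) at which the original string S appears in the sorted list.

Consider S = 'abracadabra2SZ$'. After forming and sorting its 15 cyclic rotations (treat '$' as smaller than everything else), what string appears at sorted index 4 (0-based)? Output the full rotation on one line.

Answer: a2SZ$abracadabr

Derivation:
All 15 rotations (rotation i = S[i:]+S[:i]):
  rot[0] = abracadabra2SZ$
  rot[1] = bracadabra2SZ$a
  rot[2] = racadabra2SZ$ab
  rot[3] = acadabra2SZ$abr
  rot[4] = cadabra2SZ$abra
  rot[5] = adabra2SZ$abrac
  rot[6] = dabra2SZ$abraca
  rot[7] = abra2SZ$abracad
  rot[8] = bra2SZ$abracada
  rot[9] = ra2SZ$abracadab
  rot[10] = a2SZ$abracadabr
  rot[11] = 2SZ$abracadabra
  rot[12] = SZ$abracadabra2
  rot[13] = Z$abracadabra2S
  rot[14] = $abracadabra2SZ
Sorted (with $ < everything):
  sorted[0] = $abracadabra2SZ
  sorted[1] = 2SZ$abracadabra
  sorted[2] = SZ$abracadabra2
  sorted[3] = Z$abracadabra2S
  sorted[4] = a2SZ$abracadabr
  sorted[5] = abra2SZ$abracad
  sorted[6] = abracadabra2SZ$
  sorted[7] = acadabra2SZ$abr
  sorted[8] = adabra2SZ$abrac
  sorted[9] = bra2SZ$abracada
  sorted[10] = bracadabra2SZ$a
  sorted[11] = cadabra2SZ$abra
  sorted[12] = dabra2SZ$abraca
  sorted[13] = ra2SZ$abracadab
  sorted[14] = racadabra2SZ$ab
sorted[4] = a2SZ$abracadabr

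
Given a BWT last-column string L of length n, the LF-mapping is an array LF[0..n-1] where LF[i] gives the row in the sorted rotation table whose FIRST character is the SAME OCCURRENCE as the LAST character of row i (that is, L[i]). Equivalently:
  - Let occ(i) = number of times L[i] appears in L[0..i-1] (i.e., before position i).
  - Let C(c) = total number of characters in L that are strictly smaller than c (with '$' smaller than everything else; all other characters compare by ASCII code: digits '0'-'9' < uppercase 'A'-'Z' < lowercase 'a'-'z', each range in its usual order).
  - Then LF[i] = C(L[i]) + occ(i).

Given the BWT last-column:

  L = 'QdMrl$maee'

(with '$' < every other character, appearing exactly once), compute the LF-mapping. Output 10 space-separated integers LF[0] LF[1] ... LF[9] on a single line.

Char counts: '$':1, 'M':1, 'Q':1, 'a':1, 'd':1, 'e':2, 'l':1, 'm':1, 'r':1
C (first-col start): C('$')=0, C('M')=1, C('Q')=2, C('a')=3, C('d')=4, C('e')=5, C('l')=7, C('m')=8, C('r')=9
L[0]='Q': occ=0, LF[0]=C('Q')+0=2+0=2
L[1]='d': occ=0, LF[1]=C('d')+0=4+0=4
L[2]='M': occ=0, LF[2]=C('M')+0=1+0=1
L[3]='r': occ=0, LF[3]=C('r')+0=9+0=9
L[4]='l': occ=0, LF[4]=C('l')+0=7+0=7
L[5]='$': occ=0, LF[5]=C('$')+0=0+0=0
L[6]='m': occ=0, LF[6]=C('m')+0=8+0=8
L[7]='a': occ=0, LF[7]=C('a')+0=3+0=3
L[8]='e': occ=0, LF[8]=C('e')+0=5+0=5
L[9]='e': occ=1, LF[9]=C('e')+1=5+1=6

Answer: 2 4 1 9 7 0 8 3 5 6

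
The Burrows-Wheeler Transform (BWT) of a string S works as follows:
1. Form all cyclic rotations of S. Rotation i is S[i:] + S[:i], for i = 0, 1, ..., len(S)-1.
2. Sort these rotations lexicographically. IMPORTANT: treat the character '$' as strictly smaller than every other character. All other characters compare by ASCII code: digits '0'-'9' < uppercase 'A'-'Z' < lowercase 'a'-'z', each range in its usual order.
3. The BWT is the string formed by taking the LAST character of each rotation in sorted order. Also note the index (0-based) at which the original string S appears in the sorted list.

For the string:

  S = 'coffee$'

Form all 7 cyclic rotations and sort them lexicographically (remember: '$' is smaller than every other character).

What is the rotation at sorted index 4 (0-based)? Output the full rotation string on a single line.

All 7 rotations (rotation i = S[i:]+S[:i]):
  rot[0] = coffee$
  rot[1] = offee$c
  rot[2] = ffee$co
  rot[3] = fee$cof
  rot[4] = ee$coff
  rot[5] = e$coffe
  rot[6] = $coffee
Sorted (with $ < everything):
  sorted[0] = $coffee
  sorted[1] = coffee$
  sorted[2] = e$coffe
  sorted[3] = ee$coff
  sorted[4] = fee$cof
  sorted[5] = ffee$co
  sorted[6] = offee$c
sorted[4] = fee$cof

Answer: fee$cof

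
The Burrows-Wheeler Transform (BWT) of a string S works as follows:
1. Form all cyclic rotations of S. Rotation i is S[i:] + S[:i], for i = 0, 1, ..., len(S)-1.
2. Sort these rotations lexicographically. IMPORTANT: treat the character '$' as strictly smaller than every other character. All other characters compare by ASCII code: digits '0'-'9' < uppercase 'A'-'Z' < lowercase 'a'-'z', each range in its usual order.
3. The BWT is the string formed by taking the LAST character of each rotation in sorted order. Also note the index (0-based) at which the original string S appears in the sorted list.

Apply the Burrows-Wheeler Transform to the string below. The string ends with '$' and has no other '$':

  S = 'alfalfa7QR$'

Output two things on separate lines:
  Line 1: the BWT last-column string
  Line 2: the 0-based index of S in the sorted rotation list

Answer: Ra7Qff$llaa
6

Derivation:
All 11 rotations (rotation i = S[i:]+S[:i]):
  rot[0] = alfalfa7QR$
  rot[1] = lfalfa7QR$a
  rot[2] = falfa7QR$al
  rot[3] = alfa7QR$alf
  rot[4] = lfa7QR$alfa
  rot[5] = fa7QR$alfal
  rot[6] = a7QR$alfalf
  rot[7] = 7QR$alfalfa
  rot[8] = QR$alfalfa7
  rot[9] = R$alfalfa7Q
  rot[10] = $alfalfa7QR
Sorted (with $ < everything):
  sorted[0] = $alfalfa7QR  (last char: 'R')
  sorted[1] = 7QR$alfalfa  (last char: 'a')
  sorted[2] = QR$alfalfa7  (last char: '7')
  sorted[3] = R$alfalfa7Q  (last char: 'Q')
  sorted[4] = a7QR$alfalf  (last char: 'f')
  sorted[5] = alfa7QR$alf  (last char: 'f')
  sorted[6] = alfalfa7QR$  (last char: '$')
  sorted[7] = fa7QR$alfal  (last char: 'l')
  sorted[8] = falfa7QR$al  (last char: 'l')
  sorted[9] = lfa7QR$alfa  (last char: 'a')
  sorted[10] = lfalfa7QR$a  (last char: 'a')
Last column: Ra7Qff$llaa
Original string S is at sorted index 6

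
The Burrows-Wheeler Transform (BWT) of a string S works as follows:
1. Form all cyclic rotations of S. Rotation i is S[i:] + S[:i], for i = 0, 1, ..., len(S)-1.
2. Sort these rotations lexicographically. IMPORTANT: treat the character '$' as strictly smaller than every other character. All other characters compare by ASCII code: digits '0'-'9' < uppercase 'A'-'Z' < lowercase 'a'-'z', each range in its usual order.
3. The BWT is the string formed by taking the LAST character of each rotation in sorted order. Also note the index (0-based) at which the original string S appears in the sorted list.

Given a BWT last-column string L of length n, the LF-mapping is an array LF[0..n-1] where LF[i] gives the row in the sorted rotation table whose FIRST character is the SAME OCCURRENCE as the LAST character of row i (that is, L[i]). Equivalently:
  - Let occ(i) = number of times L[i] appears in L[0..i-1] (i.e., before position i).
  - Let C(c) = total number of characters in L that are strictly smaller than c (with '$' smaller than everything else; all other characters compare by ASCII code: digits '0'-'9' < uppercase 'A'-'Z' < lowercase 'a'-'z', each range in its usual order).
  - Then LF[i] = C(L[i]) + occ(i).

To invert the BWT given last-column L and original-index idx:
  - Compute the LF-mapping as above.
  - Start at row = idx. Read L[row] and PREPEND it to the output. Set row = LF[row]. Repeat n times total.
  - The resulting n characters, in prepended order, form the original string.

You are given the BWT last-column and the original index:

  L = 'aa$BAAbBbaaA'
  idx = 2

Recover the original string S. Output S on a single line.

Answer: ABaABAbaaba$

Derivation:
LF mapping: 6 7 0 4 1 2 10 5 11 8 9 3
Walk LF starting at row 2, prepending L[row]:
  step 1: row=2, L[2]='$', prepend. Next row=LF[2]=0
  step 2: row=0, L[0]='a', prepend. Next row=LF[0]=6
  step 3: row=6, L[6]='b', prepend. Next row=LF[6]=10
  step 4: row=10, L[10]='a', prepend. Next row=LF[10]=9
  step 5: row=9, L[9]='a', prepend. Next row=LF[9]=8
  step 6: row=8, L[8]='b', prepend. Next row=LF[8]=11
  step 7: row=11, L[11]='A', prepend. Next row=LF[11]=3
  step 8: row=3, L[3]='B', prepend. Next row=LF[3]=4
  step 9: row=4, L[4]='A', prepend. Next row=LF[4]=1
  step 10: row=1, L[1]='a', prepend. Next row=LF[1]=7
  step 11: row=7, L[7]='B', prepend. Next row=LF[7]=5
  step 12: row=5, L[5]='A', prepend. Next row=LF[5]=2
Reversed output: ABaABAbaaba$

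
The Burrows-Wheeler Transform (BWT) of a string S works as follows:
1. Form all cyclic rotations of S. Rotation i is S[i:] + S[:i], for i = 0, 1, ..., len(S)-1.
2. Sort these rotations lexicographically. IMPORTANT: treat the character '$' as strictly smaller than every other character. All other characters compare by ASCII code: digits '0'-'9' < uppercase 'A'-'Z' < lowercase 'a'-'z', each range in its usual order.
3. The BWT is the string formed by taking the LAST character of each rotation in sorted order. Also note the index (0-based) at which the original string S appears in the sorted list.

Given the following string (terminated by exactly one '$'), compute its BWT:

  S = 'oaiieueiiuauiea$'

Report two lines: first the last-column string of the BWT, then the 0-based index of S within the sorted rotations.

All 16 rotations (rotation i = S[i:]+S[:i]):
  rot[0] = oaiieueiiuauiea$
  rot[1] = aiieueiiuauiea$o
  rot[2] = iieueiiuauiea$oa
  rot[3] = ieueiiuauiea$oai
  rot[4] = eueiiuauiea$oaii
  rot[5] = ueiiuauiea$oaiie
  rot[6] = eiiuauiea$oaiieu
  rot[7] = iiuauiea$oaiieue
  rot[8] = iuauiea$oaiieuei
  rot[9] = uauiea$oaiieueii
  rot[10] = auiea$oaiieueiiu
  rot[11] = uiea$oaiieueiiua
  rot[12] = iea$oaiieueiiuau
  rot[13] = ea$oaiieueiiuaui
  rot[14] = a$oaiieueiiuauie
  rot[15] = $oaiieueiiuauiea
Sorted (with $ < everything):
  sorted[0] = $oaiieueiiuauiea  (last char: 'a')
  sorted[1] = a$oaiieueiiuauie  (last char: 'e')
  sorted[2] = aiieueiiuauiea$o  (last char: 'o')
  sorted[3] = auiea$oaiieueiiu  (last char: 'u')
  sorted[4] = ea$oaiieueiiuaui  (last char: 'i')
  sorted[5] = eiiuauiea$oaiieu  (last char: 'u')
  sorted[6] = eueiiuauiea$oaii  (last char: 'i')
  sorted[7] = iea$oaiieueiiuau  (last char: 'u')
  sorted[8] = ieueiiuauiea$oai  (last char: 'i')
  sorted[9] = iieueiiuauiea$oa  (last char: 'a')
  sorted[10] = iiuauiea$oaiieue  (last char: 'e')
  sorted[11] = iuauiea$oaiieuei  (last char: 'i')
  sorted[12] = oaiieueiiuauiea$  (last char: '$')
  sorted[13] = uauiea$oaiieueii  (last char: 'i')
  sorted[14] = ueiiuauiea$oaiie  (last char: 'e')
  sorted[15] = uiea$oaiieueiiua  (last char: 'a')
Last column: aeouiuiuiaei$iea
Original string S is at sorted index 12

Answer: aeouiuiuiaei$iea
12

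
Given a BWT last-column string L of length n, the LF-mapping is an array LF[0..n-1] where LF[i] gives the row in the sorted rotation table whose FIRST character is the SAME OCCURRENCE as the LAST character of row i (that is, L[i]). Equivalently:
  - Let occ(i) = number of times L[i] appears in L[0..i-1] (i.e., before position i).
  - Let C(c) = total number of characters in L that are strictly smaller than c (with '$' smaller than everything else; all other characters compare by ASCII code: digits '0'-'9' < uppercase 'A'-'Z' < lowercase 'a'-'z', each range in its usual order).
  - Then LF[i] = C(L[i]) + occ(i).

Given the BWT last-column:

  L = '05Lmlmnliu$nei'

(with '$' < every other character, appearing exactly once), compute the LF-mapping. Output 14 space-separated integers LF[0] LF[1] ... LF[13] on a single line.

Answer: 1 2 3 9 7 10 11 8 5 13 0 12 4 6

Derivation:
Char counts: '$':1, '0':1, '5':1, 'L':1, 'e':1, 'i':2, 'l':2, 'm':2, 'n':2, 'u':1
C (first-col start): C('$')=0, C('0')=1, C('5')=2, C('L')=3, C('e')=4, C('i')=5, C('l')=7, C('m')=9, C('n')=11, C('u')=13
L[0]='0': occ=0, LF[0]=C('0')+0=1+0=1
L[1]='5': occ=0, LF[1]=C('5')+0=2+0=2
L[2]='L': occ=0, LF[2]=C('L')+0=3+0=3
L[3]='m': occ=0, LF[3]=C('m')+0=9+0=9
L[4]='l': occ=0, LF[4]=C('l')+0=7+0=7
L[5]='m': occ=1, LF[5]=C('m')+1=9+1=10
L[6]='n': occ=0, LF[6]=C('n')+0=11+0=11
L[7]='l': occ=1, LF[7]=C('l')+1=7+1=8
L[8]='i': occ=0, LF[8]=C('i')+0=5+0=5
L[9]='u': occ=0, LF[9]=C('u')+0=13+0=13
L[10]='$': occ=0, LF[10]=C('$')+0=0+0=0
L[11]='n': occ=1, LF[11]=C('n')+1=11+1=12
L[12]='e': occ=0, LF[12]=C('e')+0=4+0=4
L[13]='i': occ=1, LF[13]=C('i')+1=5+1=6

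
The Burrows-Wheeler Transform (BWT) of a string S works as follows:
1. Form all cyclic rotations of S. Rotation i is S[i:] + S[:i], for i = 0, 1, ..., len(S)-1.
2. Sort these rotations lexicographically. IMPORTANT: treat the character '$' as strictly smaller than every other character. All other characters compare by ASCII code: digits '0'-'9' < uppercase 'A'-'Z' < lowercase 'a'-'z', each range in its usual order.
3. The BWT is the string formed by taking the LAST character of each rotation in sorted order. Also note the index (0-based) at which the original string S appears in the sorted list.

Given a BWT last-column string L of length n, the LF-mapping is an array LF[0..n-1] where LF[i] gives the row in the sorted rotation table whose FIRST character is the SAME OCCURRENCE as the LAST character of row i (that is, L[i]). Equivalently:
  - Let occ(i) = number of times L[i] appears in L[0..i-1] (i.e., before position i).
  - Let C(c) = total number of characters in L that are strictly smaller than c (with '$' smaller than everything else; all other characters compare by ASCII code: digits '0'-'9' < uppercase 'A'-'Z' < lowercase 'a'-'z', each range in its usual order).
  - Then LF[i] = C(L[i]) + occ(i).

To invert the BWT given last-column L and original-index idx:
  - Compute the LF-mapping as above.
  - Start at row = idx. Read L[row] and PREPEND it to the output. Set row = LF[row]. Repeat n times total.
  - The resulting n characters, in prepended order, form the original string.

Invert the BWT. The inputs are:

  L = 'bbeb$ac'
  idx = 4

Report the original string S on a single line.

LF mapping: 2 3 6 4 0 1 5
Walk LF starting at row 4, prepending L[row]:
  step 1: row=4, L[4]='$', prepend. Next row=LF[4]=0
  step 2: row=0, L[0]='b', prepend. Next row=LF[0]=2
  step 3: row=2, L[2]='e', prepend. Next row=LF[2]=6
  step 4: row=6, L[6]='c', prepend. Next row=LF[6]=5
  step 5: row=5, L[5]='a', prepend. Next row=LF[5]=1
  step 6: row=1, L[1]='b', prepend. Next row=LF[1]=3
  step 7: row=3, L[3]='b', prepend. Next row=LF[3]=4
Reversed output: bbaceb$

Answer: bbaceb$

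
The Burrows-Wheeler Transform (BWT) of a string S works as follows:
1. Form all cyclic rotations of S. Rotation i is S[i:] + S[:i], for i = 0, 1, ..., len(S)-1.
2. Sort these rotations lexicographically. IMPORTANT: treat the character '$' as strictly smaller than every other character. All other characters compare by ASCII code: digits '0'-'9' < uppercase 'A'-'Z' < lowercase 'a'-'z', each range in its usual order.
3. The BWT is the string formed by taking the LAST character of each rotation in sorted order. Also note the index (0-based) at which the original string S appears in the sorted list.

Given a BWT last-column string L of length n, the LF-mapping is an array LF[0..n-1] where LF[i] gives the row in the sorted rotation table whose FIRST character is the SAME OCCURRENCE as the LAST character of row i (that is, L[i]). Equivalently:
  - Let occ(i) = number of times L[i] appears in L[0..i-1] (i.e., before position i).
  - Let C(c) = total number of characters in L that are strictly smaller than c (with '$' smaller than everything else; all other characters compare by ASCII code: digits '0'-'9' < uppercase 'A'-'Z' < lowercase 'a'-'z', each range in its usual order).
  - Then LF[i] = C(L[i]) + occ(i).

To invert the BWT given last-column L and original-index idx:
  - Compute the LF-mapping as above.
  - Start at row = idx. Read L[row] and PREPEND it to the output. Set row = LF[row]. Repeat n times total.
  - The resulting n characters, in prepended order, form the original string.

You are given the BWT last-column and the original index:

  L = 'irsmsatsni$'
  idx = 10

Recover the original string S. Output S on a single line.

Answer: transmissi$

Derivation:
LF mapping: 2 6 7 4 8 1 10 9 5 3 0
Walk LF starting at row 10, prepending L[row]:
  step 1: row=10, L[10]='$', prepend. Next row=LF[10]=0
  step 2: row=0, L[0]='i', prepend. Next row=LF[0]=2
  step 3: row=2, L[2]='s', prepend. Next row=LF[2]=7
  step 4: row=7, L[7]='s', prepend. Next row=LF[7]=9
  step 5: row=9, L[9]='i', prepend. Next row=LF[9]=3
  step 6: row=3, L[3]='m', prepend. Next row=LF[3]=4
  step 7: row=4, L[4]='s', prepend. Next row=LF[4]=8
  step 8: row=8, L[8]='n', prepend. Next row=LF[8]=5
  step 9: row=5, L[5]='a', prepend. Next row=LF[5]=1
  step 10: row=1, L[1]='r', prepend. Next row=LF[1]=6
  step 11: row=6, L[6]='t', prepend. Next row=LF[6]=10
Reversed output: transmissi$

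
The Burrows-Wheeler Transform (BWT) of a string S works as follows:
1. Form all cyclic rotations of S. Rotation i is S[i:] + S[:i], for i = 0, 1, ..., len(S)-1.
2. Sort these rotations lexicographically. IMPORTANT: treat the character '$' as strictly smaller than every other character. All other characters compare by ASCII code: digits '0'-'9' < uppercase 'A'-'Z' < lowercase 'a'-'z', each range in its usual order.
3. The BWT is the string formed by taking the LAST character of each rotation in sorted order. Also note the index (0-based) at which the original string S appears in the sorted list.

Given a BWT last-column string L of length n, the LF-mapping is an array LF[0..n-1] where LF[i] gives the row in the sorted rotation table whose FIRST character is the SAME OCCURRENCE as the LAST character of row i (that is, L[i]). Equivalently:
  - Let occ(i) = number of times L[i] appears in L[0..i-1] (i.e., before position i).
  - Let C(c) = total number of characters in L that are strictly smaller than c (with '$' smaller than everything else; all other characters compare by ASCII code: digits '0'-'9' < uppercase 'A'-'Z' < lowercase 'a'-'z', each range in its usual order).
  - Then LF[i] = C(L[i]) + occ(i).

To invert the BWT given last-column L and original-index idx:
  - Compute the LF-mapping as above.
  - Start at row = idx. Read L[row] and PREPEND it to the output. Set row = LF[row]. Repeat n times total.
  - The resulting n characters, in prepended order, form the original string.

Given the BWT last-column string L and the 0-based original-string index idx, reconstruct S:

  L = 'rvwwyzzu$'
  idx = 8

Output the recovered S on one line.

LF mapping: 1 3 4 5 6 7 8 2 0
Walk LF starting at row 8, prepending L[row]:
  step 1: row=8, L[8]='$', prepend. Next row=LF[8]=0
  step 2: row=0, L[0]='r', prepend. Next row=LF[0]=1
  step 3: row=1, L[1]='v', prepend. Next row=LF[1]=3
  step 4: row=3, L[3]='w', prepend. Next row=LF[3]=5
  step 5: row=5, L[5]='z', prepend. Next row=LF[5]=7
  step 6: row=7, L[7]='u', prepend. Next row=LF[7]=2
  step 7: row=2, L[2]='w', prepend. Next row=LF[2]=4
  step 8: row=4, L[4]='y', prepend. Next row=LF[4]=6
  step 9: row=6, L[6]='z', prepend. Next row=LF[6]=8
Reversed output: zywuzwvr$

Answer: zywuzwvr$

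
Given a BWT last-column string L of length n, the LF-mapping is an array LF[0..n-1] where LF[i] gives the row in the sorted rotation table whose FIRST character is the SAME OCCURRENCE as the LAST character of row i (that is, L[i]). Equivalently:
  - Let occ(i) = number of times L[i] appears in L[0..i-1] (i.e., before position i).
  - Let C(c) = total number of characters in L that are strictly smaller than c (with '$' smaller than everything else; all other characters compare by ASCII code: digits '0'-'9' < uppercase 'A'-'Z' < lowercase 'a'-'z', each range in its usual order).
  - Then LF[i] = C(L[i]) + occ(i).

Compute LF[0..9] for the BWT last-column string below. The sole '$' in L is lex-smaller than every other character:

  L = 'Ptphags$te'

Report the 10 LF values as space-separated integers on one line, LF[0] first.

Char counts: '$':1, 'P':1, 'a':1, 'e':1, 'g':1, 'h':1, 'p':1, 's':1, 't':2
C (first-col start): C('$')=0, C('P')=1, C('a')=2, C('e')=3, C('g')=4, C('h')=5, C('p')=6, C('s')=7, C('t')=8
L[0]='P': occ=0, LF[0]=C('P')+0=1+0=1
L[1]='t': occ=0, LF[1]=C('t')+0=8+0=8
L[2]='p': occ=0, LF[2]=C('p')+0=6+0=6
L[3]='h': occ=0, LF[3]=C('h')+0=5+0=5
L[4]='a': occ=0, LF[4]=C('a')+0=2+0=2
L[5]='g': occ=0, LF[5]=C('g')+0=4+0=4
L[6]='s': occ=0, LF[6]=C('s')+0=7+0=7
L[7]='$': occ=0, LF[7]=C('$')+0=0+0=0
L[8]='t': occ=1, LF[8]=C('t')+1=8+1=9
L[9]='e': occ=0, LF[9]=C('e')+0=3+0=3

Answer: 1 8 6 5 2 4 7 0 9 3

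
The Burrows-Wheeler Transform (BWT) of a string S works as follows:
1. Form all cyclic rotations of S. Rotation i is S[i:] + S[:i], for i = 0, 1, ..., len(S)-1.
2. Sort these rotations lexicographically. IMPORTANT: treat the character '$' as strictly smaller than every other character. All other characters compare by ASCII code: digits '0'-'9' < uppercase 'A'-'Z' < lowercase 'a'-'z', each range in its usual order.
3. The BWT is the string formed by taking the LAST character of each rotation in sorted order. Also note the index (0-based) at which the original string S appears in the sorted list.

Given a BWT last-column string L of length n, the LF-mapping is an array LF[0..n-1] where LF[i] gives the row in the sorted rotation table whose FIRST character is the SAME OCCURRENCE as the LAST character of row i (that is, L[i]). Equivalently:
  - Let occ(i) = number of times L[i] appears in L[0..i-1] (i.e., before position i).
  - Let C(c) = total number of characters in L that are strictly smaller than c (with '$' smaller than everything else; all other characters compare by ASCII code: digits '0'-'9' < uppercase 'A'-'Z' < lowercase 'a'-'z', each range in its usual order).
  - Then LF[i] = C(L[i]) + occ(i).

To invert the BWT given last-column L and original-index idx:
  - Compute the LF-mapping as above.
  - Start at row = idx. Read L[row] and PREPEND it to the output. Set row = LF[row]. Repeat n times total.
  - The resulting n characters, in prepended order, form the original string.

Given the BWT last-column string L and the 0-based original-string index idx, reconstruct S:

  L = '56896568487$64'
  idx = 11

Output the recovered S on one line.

Answer: 8665646878495$

Derivation:
LF mapping: 3 5 10 13 6 4 7 11 1 12 9 0 8 2
Walk LF starting at row 11, prepending L[row]:
  step 1: row=11, L[11]='$', prepend. Next row=LF[11]=0
  step 2: row=0, L[0]='5', prepend. Next row=LF[0]=3
  step 3: row=3, L[3]='9', prepend. Next row=LF[3]=13
  step 4: row=13, L[13]='4', prepend. Next row=LF[13]=2
  step 5: row=2, L[2]='8', prepend. Next row=LF[2]=10
  step 6: row=10, L[10]='7', prepend. Next row=LF[10]=9
  step 7: row=9, L[9]='8', prepend. Next row=LF[9]=12
  step 8: row=12, L[12]='6', prepend. Next row=LF[12]=8
  step 9: row=8, L[8]='4', prepend. Next row=LF[8]=1
  step 10: row=1, L[1]='6', prepend. Next row=LF[1]=5
  step 11: row=5, L[5]='5', prepend. Next row=LF[5]=4
  step 12: row=4, L[4]='6', prepend. Next row=LF[4]=6
  step 13: row=6, L[6]='6', prepend. Next row=LF[6]=7
  step 14: row=7, L[7]='8', prepend. Next row=LF[7]=11
Reversed output: 8665646878495$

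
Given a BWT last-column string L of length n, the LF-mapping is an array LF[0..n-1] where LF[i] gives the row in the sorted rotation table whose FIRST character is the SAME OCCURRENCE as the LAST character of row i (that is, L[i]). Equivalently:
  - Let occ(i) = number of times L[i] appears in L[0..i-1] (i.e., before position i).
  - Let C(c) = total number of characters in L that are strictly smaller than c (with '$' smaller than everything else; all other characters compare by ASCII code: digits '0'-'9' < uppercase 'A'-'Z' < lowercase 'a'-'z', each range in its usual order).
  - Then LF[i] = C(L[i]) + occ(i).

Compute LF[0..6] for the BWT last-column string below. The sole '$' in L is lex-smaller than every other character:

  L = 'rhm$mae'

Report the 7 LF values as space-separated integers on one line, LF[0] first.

Answer: 6 3 4 0 5 1 2

Derivation:
Char counts: '$':1, 'a':1, 'e':1, 'h':1, 'm':2, 'r':1
C (first-col start): C('$')=0, C('a')=1, C('e')=2, C('h')=3, C('m')=4, C('r')=6
L[0]='r': occ=0, LF[0]=C('r')+0=6+0=6
L[1]='h': occ=0, LF[1]=C('h')+0=3+0=3
L[2]='m': occ=0, LF[2]=C('m')+0=4+0=4
L[3]='$': occ=0, LF[3]=C('$')+0=0+0=0
L[4]='m': occ=1, LF[4]=C('m')+1=4+1=5
L[5]='a': occ=0, LF[5]=C('a')+0=1+0=1
L[6]='e': occ=0, LF[6]=C('e')+0=2+0=2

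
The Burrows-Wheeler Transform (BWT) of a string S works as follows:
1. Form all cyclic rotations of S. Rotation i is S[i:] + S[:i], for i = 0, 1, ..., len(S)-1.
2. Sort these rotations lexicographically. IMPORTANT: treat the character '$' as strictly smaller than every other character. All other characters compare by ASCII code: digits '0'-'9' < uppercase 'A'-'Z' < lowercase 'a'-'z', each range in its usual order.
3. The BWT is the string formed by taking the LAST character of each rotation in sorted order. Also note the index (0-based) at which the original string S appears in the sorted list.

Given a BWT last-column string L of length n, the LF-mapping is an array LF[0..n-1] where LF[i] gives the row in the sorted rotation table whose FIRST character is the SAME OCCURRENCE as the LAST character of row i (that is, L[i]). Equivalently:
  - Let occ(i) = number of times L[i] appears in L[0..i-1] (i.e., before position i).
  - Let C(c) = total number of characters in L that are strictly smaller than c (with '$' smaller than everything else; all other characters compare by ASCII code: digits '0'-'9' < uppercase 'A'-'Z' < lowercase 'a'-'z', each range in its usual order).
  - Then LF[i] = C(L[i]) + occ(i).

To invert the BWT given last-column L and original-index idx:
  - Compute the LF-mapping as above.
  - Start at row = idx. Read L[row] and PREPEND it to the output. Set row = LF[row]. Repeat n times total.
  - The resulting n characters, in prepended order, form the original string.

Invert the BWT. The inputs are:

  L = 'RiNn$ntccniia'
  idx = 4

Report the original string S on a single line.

LF mapping: 2 6 1 9 0 10 12 4 5 11 7 8 3
Walk LF starting at row 4, prepending L[row]:
  step 1: row=4, L[4]='$', prepend. Next row=LF[4]=0
  step 2: row=0, L[0]='R', prepend. Next row=LF[0]=2
  step 3: row=2, L[2]='N', prepend. Next row=LF[2]=1
  step 4: row=1, L[1]='i', prepend. Next row=LF[1]=6
  step 5: row=6, L[6]='t', prepend. Next row=LF[6]=12
  step 6: row=12, L[12]='a', prepend. Next row=LF[12]=3
  step 7: row=3, L[3]='n', prepend. Next row=LF[3]=9
  step 8: row=9, L[9]='n', prepend. Next row=LF[9]=11
  step 9: row=11, L[11]='i', prepend. Next row=LF[11]=8
  step 10: row=8, L[8]='c', prepend. Next row=LF[8]=5
  step 11: row=5, L[5]='n', prepend. Next row=LF[5]=10
  step 12: row=10, L[10]='i', prepend. Next row=LF[10]=7
  step 13: row=7, L[7]='c', prepend. Next row=LF[7]=4
Reversed output: cincinnatiNR$

Answer: cincinnatiNR$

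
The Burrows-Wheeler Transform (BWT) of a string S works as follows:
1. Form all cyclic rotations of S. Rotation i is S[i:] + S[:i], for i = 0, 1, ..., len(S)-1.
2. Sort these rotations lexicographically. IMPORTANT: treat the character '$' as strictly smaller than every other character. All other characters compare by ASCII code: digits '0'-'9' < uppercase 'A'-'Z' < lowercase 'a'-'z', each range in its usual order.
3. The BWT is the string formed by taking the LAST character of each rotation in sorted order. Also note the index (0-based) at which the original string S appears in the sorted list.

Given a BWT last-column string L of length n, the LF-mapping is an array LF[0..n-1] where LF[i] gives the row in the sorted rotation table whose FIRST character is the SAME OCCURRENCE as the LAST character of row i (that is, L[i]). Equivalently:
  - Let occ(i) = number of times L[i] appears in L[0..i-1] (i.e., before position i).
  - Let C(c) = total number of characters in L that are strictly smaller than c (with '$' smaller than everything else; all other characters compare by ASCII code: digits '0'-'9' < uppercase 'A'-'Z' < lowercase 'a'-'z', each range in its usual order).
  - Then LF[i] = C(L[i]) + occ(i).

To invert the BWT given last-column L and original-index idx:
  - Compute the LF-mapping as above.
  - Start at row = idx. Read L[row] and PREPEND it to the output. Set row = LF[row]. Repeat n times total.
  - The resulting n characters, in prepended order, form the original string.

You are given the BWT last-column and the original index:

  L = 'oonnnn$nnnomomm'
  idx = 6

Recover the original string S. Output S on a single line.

Answer: nnmonnnnnmoomo$

Derivation:
LF mapping: 11 12 4 5 6 7 0 8 9 10 13 1 14 2 3
Walk LF starting at row 6, prepending L[row]:
  step 1: row=6, L[6]='$', prepend. Next row=LF[6]=0
  step 2: row=0, L[0]='o', prepend. Next row=LF[0]=11
  step 3: row=11, L[11]='m', prepend. Next row=LF[11]=1
  step 4: row=1, L[1]='o', prepend. Next row=LF[1]=12
  step 5: row=12, L[12]='o', prepend. Next row=LF[12]=14
  step 6: row=14, L[14]='m', prepend. Next row=LF[14]=3
  step 7: row=3, L[3]='n', prepend. Next row=LF[3]=5
  step 8: row=5, L[5]='n', prepend. Next row=LF[5]=7
  step 9: row=7, L[7]='n', prepend. Next row=LF[7]=8
  step 10: row=8, L[8]='n', prepend. Next row=LF[8]=9
  step 11: row=9, L[9]='n', prepend. Next row=LF[9]=10
  step 12: row=10, L[10]='o', prepend. Next row=LF[10]=13
  step 13: row=13, L[13]='m', prepend. Next row=LF[13]=2
  step 14: row=2, L[2]='n', prepend. Next row=LF[2]=4
  step 15: row=4, L[4]='n', prepend. Next row=LF[4]=6
Reversed output: nnmonnnnnmoomo$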